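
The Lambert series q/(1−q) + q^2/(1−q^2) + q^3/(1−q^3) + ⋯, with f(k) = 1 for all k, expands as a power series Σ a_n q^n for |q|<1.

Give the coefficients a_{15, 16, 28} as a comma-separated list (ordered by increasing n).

4, 5, 6

n=15: 1·15 3·5 5·3 15·1  f→[1+1+1+1]=4
[q^16] f(16)=1,f(8)=1,f(4)=1,f(2)=1,f(1)=1 ⇒ 5
n=28: 28·1 14·2 7·4 4·7 2·14 1·28  f→[1+1+1+1+1+1]=6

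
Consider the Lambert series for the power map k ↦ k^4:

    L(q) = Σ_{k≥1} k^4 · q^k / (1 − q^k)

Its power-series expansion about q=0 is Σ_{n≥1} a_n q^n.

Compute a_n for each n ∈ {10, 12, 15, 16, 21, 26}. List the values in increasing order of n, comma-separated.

10642, 22386, 51332, 69905, 196964, 485554

[q^10] f(1)=1,f(2)=16,f(5)=625,f(10)=10000 ⇒ 10642
[q^12] f(1)=1,f(2)=16,f(3)=81,f(4)=256,f(6)=1296,f(12)=20736 ⇒ 22386
d|15:{1,3,5,15}  Σf=1+81+625+50625=51332
q^16  k|16↦f(k): 1:1 2:16 4:256 8:4096 16:65536  a_16=69905
q^21  k|21↦f(k): 1:1 3:81 7:2401 21:194481  a_21=196964
d|26:{1,2,13,26}  Σf=1+16+28561+456976=485554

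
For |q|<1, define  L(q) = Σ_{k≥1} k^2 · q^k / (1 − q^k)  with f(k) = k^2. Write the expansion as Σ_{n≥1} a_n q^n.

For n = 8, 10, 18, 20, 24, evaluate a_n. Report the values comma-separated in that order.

d|8:{8,4,2,1}  Σf=64+16+4+1=85
q^10  k|10↦f(k): 1:1 2:4 5:25 10:100  a_10=130
d|18:{18,9,6,3,2,1}  Σf=324+81+36+9+4+1=455
d|20:{1,2,4,5,10,20}  Σf=1+4+16+25+100+400=546
d|24:{24,12,8,6,4,3,2,1}  Σf=576+144+64+36+16+9+4+1=850

85, 130, 455, 546, 850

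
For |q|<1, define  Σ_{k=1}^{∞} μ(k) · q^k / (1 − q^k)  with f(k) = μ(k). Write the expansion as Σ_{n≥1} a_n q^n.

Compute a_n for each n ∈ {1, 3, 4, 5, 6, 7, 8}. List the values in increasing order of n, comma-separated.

1, 0, 0, 0, 0, 0, 0

[q^1] μ(1)=1 ⇒ 1
[q^3] μ(3)=-1,μ(1)=1 ⇒ 0
[q^4] μ(4)=0,μ(2)=-1,μ(1)=1 ⇒ 0
d|5:{5,1}  Σμ=(-1)+1=0
q^6  k|6↦μ(k): 6:1 3:-1 2:-1 1:1  a_6=0
q^7  k|7↦μ(k): 1:1 7:-1  a_7=0
n=8: 1·8 2·4 4·2 8·1  μ→[1+(-1)+0+0]=0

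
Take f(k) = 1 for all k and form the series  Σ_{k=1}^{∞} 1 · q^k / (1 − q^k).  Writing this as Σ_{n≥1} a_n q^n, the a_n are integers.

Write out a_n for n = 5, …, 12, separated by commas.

q^5  k|5↦f(k): 1:1 5:1  a_5=2
q^6  k|6↦f(k): 1:1 2:1 3:1 6:1  a_6=4
[q^7] f(1)=1,f(7)=1 ⇒ 2
[q^8] f(8)=1,f(4)=1,f(2)=1,f(1)=1 ⇒ 4
n=9: 9·1 3·3 1·9  f→[1+1+1]=3
d|10:{10,5,2,1}  Σf=1+1+1+1=4
d|11:{1,11}  Σf=1+1=2
n=12: 12·1 6·2 4·3 3·4 2·6 1·12  f→[1+1+1+1+1+1]=6

2, 4, 2, 4, 3, 4, 2, 6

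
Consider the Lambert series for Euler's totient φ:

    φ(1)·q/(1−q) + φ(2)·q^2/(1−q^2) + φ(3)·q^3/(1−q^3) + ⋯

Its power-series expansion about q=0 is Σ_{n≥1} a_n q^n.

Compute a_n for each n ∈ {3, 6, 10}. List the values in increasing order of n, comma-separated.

n=3: 3·1 1·3  φ→[2+1]=3
[q^6] φ(1)=1,φ(2)=1,φ(3)=2,φ(6)=2 ⇒ 6
n=10: 10·1 5·2 2·5 1·10  φ→[4+4+1+1]=10

3, 6, 10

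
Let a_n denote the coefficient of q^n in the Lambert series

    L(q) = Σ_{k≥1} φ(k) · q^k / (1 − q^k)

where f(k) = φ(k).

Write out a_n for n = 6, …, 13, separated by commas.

q^6  k|6↦φ(k): 6:2 3:2 2:1 1:1  a_6=6
[q^7] φ(7)=6,φ(1)=1 ⇒ 7
q^8  k|8↦φ(k): 1:1 2:1 4:2 8:4  a_8=8
n=9: 9·1 3·3 1·9  φ→[6+2+1]=9
n=10: 10·1 5·2 2·5 1·10  φ→[4+4+1+1]=10
q^11  k|11↦φ(k): 1:1 11:10  a_11=11
n=12: 1·12 2·6 3·4 4·3 6·2 12·1  φ→[1+1+2+2+2+4]=12
n=13: 1·13 13·1  φ→[1+12]=13

6, 7, 8, 9, 10, 11, 12, 13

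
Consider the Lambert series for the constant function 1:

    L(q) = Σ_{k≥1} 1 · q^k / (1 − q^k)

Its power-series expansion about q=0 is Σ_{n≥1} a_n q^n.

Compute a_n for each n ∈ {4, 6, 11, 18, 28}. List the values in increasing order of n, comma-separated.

3, 4, 2, 6, 6

[q^4] f(1)=1,f(2)=1,f(4)=1 ⇒ 3
q^6  k|6↦f(k): 1:1 2:1 3:1 6:1  a_6=4
[q^11] f(1)=1,f(11)=1 ⇒ 2
n=18: 1·18 2·9 3·6 6·3 9·2 18·1  f→[1+1+1+1+1+1]=6
n=28: 1·28 2·14 4·7 7·4 14·2 28·1  f→[1+1+1+1+1+1]=6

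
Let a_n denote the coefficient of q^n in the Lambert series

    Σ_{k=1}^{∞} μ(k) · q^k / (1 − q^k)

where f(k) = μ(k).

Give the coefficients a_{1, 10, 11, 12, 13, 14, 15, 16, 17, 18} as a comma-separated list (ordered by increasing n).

q^1  k|1↦μ(k): 1:1  a_1=1
n=10: 1·10 2·5 5·2 10·1  μ→[1+(-1)+(-1)+1]=0
[q^11] μ(1)=1,μ(11)=-1 ⇒ 0
d|12:{12,6,4,3,2,1}  Σμ=0+1+0+(-1)+(-1)+1=0
n=13: 1·13 13·1  μ→[1+(-1)]=0
d|14:{1,2,7,14}  Σμ=1+(-1)+(-1)+1=0
n=15: 15·1 5·3 3·5 1·15  μ→[1+(-1)+(-1)+1]=0
q^16  k|16↦μ(k): 1:1 2:-1 4:0 8:0 16:0  a_16=0
[q^17] μ(1)=1,μ(17)=-1 ⇒ 0
q^18  k|18↦μ(k): 1:1 2:-1 3:-1 6:1 9:0 18:0  a_18=0

1, 0, 0, 0, 0, 0, 0, 0, 0, 0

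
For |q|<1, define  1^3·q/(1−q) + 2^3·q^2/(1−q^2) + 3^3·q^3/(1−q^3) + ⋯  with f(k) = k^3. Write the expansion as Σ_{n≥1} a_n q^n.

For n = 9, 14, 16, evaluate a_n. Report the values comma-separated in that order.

757, 3096, 4681

d|9:{1,3,9}  Σf=1+27+729=757
[q^14] f(14)=2744,f(7)=343,f(2)=8,f(1)=1 ⇒ 3096
n=16: 16·1 8·2 4·4 2·8 1·16  f→[4096+512+64+8+1]=4681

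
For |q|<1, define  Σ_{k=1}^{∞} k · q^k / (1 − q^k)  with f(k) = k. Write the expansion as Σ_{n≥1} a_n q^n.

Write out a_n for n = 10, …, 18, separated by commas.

18, 12, 28, 14, 24, 24, 31, 18, 39

q^10  k|10↦f(k): 1:1 2:2 5:5 10:10  a_10=18
n=11: 11·1 1·11  f→[11+1]=12
q^12  k|12↦f(k): 12:12 6:6 4:4 3:3 2:2 1:1  a_12=28
d|13:{1,13}  Σf=1+13=14
q^14  k|14↦f(k): 14:14 7:7 2:2 1:1  a_14=24
d|15:{15,5,3,1}  Σf=15+5+3+1=24
d|16:{16,8,4,2,1}  Σf=16+8+4+2+1=31
[q^17] f(1)=1,f(17)=17 ⇒ 18
n=18: 1·18 2·9 3·6 6·3 9·2 18·1  f→[1+2+3+6+9+18]=39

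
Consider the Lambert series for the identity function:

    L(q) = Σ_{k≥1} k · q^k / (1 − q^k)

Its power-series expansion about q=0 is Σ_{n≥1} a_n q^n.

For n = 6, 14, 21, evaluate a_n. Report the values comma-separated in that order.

q^6  k|6↦f(k): 1:1 2:2 3:3 6:6  a_6=12
[q^14] f(14)=14,f(7)=7,f(2)=2,f(1)=1 ⇒ 24
q^21  k|21↦f(k): 1:1 3:3 7:7 21:21  a_21=32

12, 24, 32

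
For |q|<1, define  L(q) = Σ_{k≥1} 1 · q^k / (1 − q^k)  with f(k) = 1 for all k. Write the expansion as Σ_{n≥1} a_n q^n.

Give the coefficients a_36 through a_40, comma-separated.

[q^36] f(1)=1,f(2)=1,f(3)=1,f(4)=1,f(6)=1,f(9)=1,f(12)=1,f(18)=1,f(36)=1 ⇒ 9
[q^37] f(1)=1,f(37)=1 ⇒ 2
n=38: 1·38 2·19 19·2 38·1  f→[1+1+1+1]=4
q^39  k|39↦f(k): 1:1 3:1 13:1 39:1  a_39=4
d|40:{40,20,10,8,5,4,2,1}  Σf=1+1+1+1+1+1+1+1=8

9, 2, 4, 4, 8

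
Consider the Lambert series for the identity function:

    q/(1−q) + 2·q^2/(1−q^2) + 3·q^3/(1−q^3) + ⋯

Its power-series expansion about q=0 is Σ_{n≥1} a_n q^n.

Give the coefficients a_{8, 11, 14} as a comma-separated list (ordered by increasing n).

15, 12, 24

[q^8] f(1)=1,f(2)=2,f(4)=4,f(8)=8 ⇒ 15
n=11: 1·11 11·1  f→[1+11]=12
q^14  k|14↦f(k): 14:14 7:7 2:2 1:1  a_14=24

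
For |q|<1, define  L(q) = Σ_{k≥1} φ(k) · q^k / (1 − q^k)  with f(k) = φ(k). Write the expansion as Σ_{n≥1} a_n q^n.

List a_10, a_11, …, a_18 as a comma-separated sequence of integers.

d|10:{10,5,2,1}  Σφ=4+4+1+1=10
d|11:{1,11}  Σφ=1+10=11
[q^12] φ(12)=4,φ(6)=2,φ(4)=2,φ(3)=2,φ(2)=1,φ(1)=1 ⇒ 12
d|13:{1,13}  Σφ=1+12=13
n=14: 14·1 7·2 2·7 1·14  φ→[6+6+1+1]=14
n=15: 1·15 3·5 5·3 15·1  φ→[1+2+4+8]=15
q^16  k|16↦φ(k): 16:8 8:4 4:2 2:1 1:1  a_16=16
d|17:{17,1}  Σφ=16+1=17
n=18: 18·1 9·2 6·3 3·6 2·9 1·18  φ→[6+6+2+2+1+1]=18

10, 11, 12, 13, 14, 15, 16, 17, 18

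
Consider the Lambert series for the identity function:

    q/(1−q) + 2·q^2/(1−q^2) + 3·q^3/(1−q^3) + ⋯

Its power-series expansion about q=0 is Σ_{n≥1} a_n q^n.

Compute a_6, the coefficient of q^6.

n=6: 1·6 2·3 3·2 6·1  f→[1+2+3+6]=12

a_6 = 12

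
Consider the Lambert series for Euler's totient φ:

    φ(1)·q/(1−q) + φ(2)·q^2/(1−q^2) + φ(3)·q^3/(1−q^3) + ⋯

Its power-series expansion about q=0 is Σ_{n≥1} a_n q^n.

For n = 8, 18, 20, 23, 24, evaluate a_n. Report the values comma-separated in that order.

d|8:{1,2,4,8}  Σφ=1+1+2+4=8
d|18:{18,9,6,3,2,1}  Σφ=6+6+2+2+1+1=18
[q^20] φ(20)=8,φ(10)=4,φ(5)=4,φ(4)=2,φ(2)=1,φ(1)=1 ⇒ 20
q^23  k|23↦φ(k): 23:22 1:1  a_23=23
[q^24] φ(24)=8,φ(12)=4,φ(8)=4,φ(6)=2,φ(4)=2,φ(3)=2,φ(2)=1,φ(1)=1 ⇒ 24

8, 18, 20, 23, 24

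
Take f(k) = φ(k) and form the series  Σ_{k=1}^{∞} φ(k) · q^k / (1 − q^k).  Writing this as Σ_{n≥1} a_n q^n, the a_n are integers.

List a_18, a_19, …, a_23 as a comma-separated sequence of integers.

d|18:{1,2,3,6,9,18}  Σφ=1+1+2+2+6+6=18
[q^19] φ(19)=18,φ(1)=1 ⇒ 19
n=20: 1·20 2·10 4·5 5·4 10·2 20·1  φ→[1+1+2+4+4+8]=20
[q^21] φ(1)=1,φ(3)=2,φ(7)=6,φ(21)=12 ⇒ 21
q^22  k|22↦φ(k): 1:1 2:1 11:10 22:10  a_22=22
d|23:{1,23}  Σφ=1+22=23

18, 19, 20, 21, 22, 23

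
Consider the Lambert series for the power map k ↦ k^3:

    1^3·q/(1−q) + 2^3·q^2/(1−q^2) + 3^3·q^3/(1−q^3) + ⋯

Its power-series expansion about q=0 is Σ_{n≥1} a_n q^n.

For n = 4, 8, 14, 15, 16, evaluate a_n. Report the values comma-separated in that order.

d|4:{1,2,4}  Σf=1+8+64=73
d|8:{8,4,2,1}  Σf=512+64+8+1=585
n=14: 1·14 2·7 7·2 14·1  f→[1+8+343+2744]=3096
q^15  k|15↦f(k): 1:1 3:27 5:125 15:3375  a_15=3528
d|16:{16,8,4,2,1}  Σf=4096+512+64+8+1=4681

73, 585, 3096, 3528, 4681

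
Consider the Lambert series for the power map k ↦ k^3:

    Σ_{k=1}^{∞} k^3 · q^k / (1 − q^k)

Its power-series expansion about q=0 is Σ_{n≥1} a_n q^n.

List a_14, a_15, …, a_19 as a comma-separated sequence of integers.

q^14  k|14↦f(k): 14:2744 7:343 2:8 1:1  a_14=3096
n=15: 15·1 5·3 3·5 1·15  f→[3375+125+27+1]=3528
[q^16] f(1)=1,f(2)=8,f(4)=64,f(8)=512,f(16)=4096 ⇒ 4681
n=17: 17·1 1·17  f→[4913+1]=4914
q^18  k|18↦f(k): 18:5832 9:729 6:216 3:27 2:8 1:1  a_18=6813
[q^19] f(19)=6859,f(1)=1 ⇒ 6860

3096, 3528, 4681, 4914, 6813, 6860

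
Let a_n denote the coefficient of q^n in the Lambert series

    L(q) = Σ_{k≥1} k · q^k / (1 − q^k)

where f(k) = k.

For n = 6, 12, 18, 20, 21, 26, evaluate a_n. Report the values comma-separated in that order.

12, 28, 39, 42, 32, 42

d|6:{6,3,2,1}  Σf=6+3+2+1=12
d|12:{12,6,4,3,2,1}  Σf=12+6+4+3+2+1=28
q^18  k|18↦f(k): 18:18 9:9 6:6 3:3 2:2 1:1  a_18=39
d|20:{20,10,5,4,2,1}  Σf=20+10+5+4+2+1=42
n=21: 21·1 7·3 3·7 1·21  f→[21+7+3+1]=32
n=26: 26·1 13·2 2·13 1·26  f→[26+13+2+1]=42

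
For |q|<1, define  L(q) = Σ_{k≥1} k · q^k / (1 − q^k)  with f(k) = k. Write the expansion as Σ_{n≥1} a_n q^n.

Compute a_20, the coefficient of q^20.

a_20 = 42

d|20:{20,10,5,4,2,1}  Σf=20+10+5+4+2+1=42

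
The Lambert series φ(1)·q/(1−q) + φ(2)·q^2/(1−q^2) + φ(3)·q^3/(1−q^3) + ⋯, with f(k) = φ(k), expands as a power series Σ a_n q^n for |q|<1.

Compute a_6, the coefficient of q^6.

[q^6] φ(6)=2,φ(3)=2,φ(2)=1,φ(1)=1 ⇒ 6

a_6 = 6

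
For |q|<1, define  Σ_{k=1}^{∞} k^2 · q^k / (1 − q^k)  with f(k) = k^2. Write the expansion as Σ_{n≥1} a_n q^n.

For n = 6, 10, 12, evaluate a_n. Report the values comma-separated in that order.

50, 130, 210

q^6  k|6↦f(k): 6:36 3:9 2:4 1:1  a_6=50
d|10:{10,5,2,1}  Σf=100+25+4+1=130
[q^12] f(1)=1,f(2)=4,f(3)=9,f(4)=16,f(6)=36,f(12)=144 ⇒ 210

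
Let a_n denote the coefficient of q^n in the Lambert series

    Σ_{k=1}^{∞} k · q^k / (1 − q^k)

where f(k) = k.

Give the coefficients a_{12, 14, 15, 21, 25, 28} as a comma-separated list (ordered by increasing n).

d|12:{12,6,4,3,2,1}  Σf=12+6+4+3+2+1=28
[q^14] f(1)=1,f(2)=2,f(7)=7,f(14)=14 ⇒ 24
[q^15] f(15)=15,f(5)=5,f(3)=3,f(1)=1 ⇒ 24
d|21:{21,7,3,1}  Σf=21+7+3+1=32
d|25:{1,5,25}  Σf=1+5+25=31
q^28  k|28↦f(k): 28:28 14:14 7:7 4:4 2:2 1:1  a_28=56

28, 24, 24, 32, 31, 56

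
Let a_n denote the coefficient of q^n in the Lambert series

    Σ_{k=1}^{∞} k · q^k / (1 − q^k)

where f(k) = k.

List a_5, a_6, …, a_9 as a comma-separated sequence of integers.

[q^5] f(5)=5,f(1)=1 ⇒ 6
[q^6] f(6)=6,f(3)=3,f(2)=2,f(1)=1 ⇒ 12
q^7  k|7↦f(k): 7:7 1:1  a_7=8
n=8: 1·8 2·4 4·2 8·1  f→[1+2+4+8]=15
n=9: 1·9 3·3 9·1  f→[1+3+9]=13

6, 12, 8, 15, 13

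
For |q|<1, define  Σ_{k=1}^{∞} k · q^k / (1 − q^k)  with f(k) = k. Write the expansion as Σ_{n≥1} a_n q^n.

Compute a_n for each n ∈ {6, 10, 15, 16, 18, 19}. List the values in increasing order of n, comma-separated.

d|6:{1,2,3,6}  Σf=1+2+3+6=12
d|10:{1,2,5,10}  Σf=1+2+5+10=18
q^15  k|15↦f(k): 15:15 5:5 3:3 1:1  a_15=24
n=16: 16·1 8·2 4·4 2·8 1·16  f→[16+8+4+2+1]=31
d|18:{18,9,6,3,2,1}  Σf=18+9+6+3+2+1=39
d|19:{19,1}  Σf=19+1=20

12, 18, 24, 31, 39, 20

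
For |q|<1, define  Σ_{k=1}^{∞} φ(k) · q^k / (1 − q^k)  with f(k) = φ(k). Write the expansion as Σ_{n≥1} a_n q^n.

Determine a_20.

q^20  k|20↦φ(k): 1:1 2:1 4:2 5:4 10:4 20:8  a_20=20

a_20 = 20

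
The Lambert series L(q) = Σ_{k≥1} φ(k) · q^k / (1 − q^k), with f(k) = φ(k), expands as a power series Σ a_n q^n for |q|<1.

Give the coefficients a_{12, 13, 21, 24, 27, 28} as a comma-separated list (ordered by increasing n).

q^12  k|12↦φ(k): 12:4 6:2 4:2 3:2 2:1 1:1  a_12=12
n=13: 1·13 13·1  φ→[1+12]=13
d|21:{1,3,7,21}  Σφ=1+2+6+12=21
d|24:{1,2,3,4,6,8,12,24}  Σφ=1+1+2+2+2+4+4+8=24
[q^27] φ(1)=1,φ(3)=2,φ(9)=6,φ(27)=18 ⇒ 27
d|28:{28,14,7,4,2,1}  Σφ=12+6+6+2+1+1=28

12, 13, 21, 24, 27, 28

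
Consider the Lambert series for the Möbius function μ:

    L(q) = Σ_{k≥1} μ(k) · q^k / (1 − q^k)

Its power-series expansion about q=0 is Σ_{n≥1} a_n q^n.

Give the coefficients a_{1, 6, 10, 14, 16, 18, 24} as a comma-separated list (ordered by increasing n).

n=1: 1·1  μ→[1]=1
n=6: 6·1 3·2 2·3 1·6  μ→[1+(-1)+(-1)+1]=0
d|10:{10,5,2,1}  Σμ=1+(-1)+(-1)+1=0
[q^14] μ(14)=1,μ(7)=-1,μ(2)=-1,μ(1)=1 ⇒ 0
d|16:{1,2,4,8,16}  Σμ=1+(-1)+0+0+0=0
d|18:{18,9,6,3,2,1}  Σμ=0+0+1+(-1)+(-1)+1=0
d|24:{24,12,8,6,4,3,2,1}  Σμ=0+0+0+1+0+(-1)+(-1)+1=0

1, 0, 0, 0, 0, 0, 0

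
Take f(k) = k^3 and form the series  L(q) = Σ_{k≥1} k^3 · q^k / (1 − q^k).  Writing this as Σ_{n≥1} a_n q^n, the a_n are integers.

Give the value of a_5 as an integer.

n=5: 5·1 1·5  f→[125+1]=126

a_5 = 126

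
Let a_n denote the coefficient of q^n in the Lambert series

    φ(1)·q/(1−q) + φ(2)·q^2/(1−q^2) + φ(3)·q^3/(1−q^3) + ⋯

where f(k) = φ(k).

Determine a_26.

[q^26] φ(26)=12,φ(13)=12,φ(2)=1,φ(1)=1 ⇒ 26

a_26 = 26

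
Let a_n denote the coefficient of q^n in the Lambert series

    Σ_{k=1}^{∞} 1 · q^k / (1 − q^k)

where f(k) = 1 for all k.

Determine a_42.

[q^42] f(42)=1,f(21)=1,f(14)=1,f(7)=1,f(6)=1,f(3)=1,f(2)=1,f(1)=1 ⇒ 8

a_42 = 8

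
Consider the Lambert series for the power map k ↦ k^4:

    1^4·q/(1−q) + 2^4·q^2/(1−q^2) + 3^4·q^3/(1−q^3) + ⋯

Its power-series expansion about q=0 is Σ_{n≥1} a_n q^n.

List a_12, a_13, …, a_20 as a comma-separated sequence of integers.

q^12  k|12↦f(k): 12:20736 6:1296 4:256 3:81 2:16 1:1  a_12=22386
q^13  k|13↦f(k): 13:28561 1:1  a_13=28562
n=14: 14·1 7·2 2·7 1·14  f→[38416+2401+16+1]=40834
n=15: 1·15 3·5 5·3 15·1  f→[1+81+625+50625]=51332
n=16: 1·16 2·8 4·4 8·2 16·1  f→[1+16+256+4096+65536]=69905
[q^17] f(1)=1,f(17)=83521 ⇒ 83522
[q^18] f(18)=104976,f(9)=6561,f(6)=1296,f(3)=81,f(2)=16,f(1)=1 ⇒ 112931
q^19  k|19↦f(k): 1:1 19:130321  a_19=130322
q^20  k|20↦f(k): 20:160000 10:10000 5:625 4:256 2:16 1:1  a_20=170898

22386, 28562, 40834, 51332, 69905, 83522, 112931, 130322, 170898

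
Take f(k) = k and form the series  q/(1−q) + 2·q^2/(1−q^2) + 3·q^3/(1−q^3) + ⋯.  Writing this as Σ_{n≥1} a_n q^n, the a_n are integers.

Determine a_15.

a_15 = 24

d|15:{1,3,5,15}  Σf=1+3+5+15=24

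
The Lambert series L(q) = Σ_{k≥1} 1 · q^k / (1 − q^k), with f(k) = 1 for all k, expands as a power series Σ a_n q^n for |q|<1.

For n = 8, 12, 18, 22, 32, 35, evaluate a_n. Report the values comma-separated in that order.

4, 6, 6, 4, 6, 4

d|8:{8,4,2,1}  Σf=1+1+1+1=4
d|12:{12,6,4,3,2,1}  Σf=1+1+1+1+1+1=6
[q^18] f(18)=1,f(9)=1,f(6)=1,f(3)=1,f(2)=1,f(1)=1 ⇒ 6
n=22: 22·1 11·2 2·11 1·22  f→[1+1+1+1]=4
d|32:{1,2,4,8,16,32}  Σf=1+1+1+1+1+1=6
q^35  k|35↦f(k): 35:1 7:1 5:1 1:1  a_35=4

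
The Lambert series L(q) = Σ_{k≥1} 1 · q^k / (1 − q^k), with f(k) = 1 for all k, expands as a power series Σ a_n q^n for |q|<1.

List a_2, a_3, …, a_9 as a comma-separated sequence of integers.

n=2: 2·1 1·2  f→[1+1]=2
[q^3] f(3)=1,f(1)=1 ⇒ 2
d|4:{4,2,1}  Σf=1+1+1=3
[q^5] f(5)=1,f(1)=1 ⇒ 2
n=6: 1·6 2·3 3·2 6·1  f→[1+1+1+1]=4
[q^7] f(1)=1,f(7)=1 ⇒ 2
[q^8] f(1)=1,f(2)=1,f(4)=1,f(8)=1 ⇒ 4
[q^9] f(1)=1,f(3)=1,f(9)=1 ⇒ 3

2, 2, 3, 2, 4, 2, 4, 3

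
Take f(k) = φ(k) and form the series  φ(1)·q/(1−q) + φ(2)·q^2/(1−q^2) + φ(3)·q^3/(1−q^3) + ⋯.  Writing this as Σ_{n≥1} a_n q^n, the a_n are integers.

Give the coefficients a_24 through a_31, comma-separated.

q^24  k|24↦φ(k): 1:1 2:1 3:2 4:2 6:2 8:4 12:4 24:8  a_24=24
n=25: 1·25 5·5 25·1  φ→[1+4+20]=25
[q^26] φ(1)=1,φ(2)=1,φ(13)=12,φ(26)=12 ⇒ 26
[q^27] φ(27)=18,φ(9)=6,φ(3)=2,φ(1)=1 ⇒ 27
n=28: 28·1 14·2 7·4 4·7 2·14 1·28  φ→[12+6+6+2+1+1]=28
n=29: 29·1 1·29  φ→[28+1]=29
q^30  k|30↦φ(k): 30:8 15:8 10:4 6:2 5:4 3:2 2:1 1:1  a_30=30
n=31: 1·31 31·1  φ→[1+30]=31

24, 25, 26, 27, 28, 29, 30, 31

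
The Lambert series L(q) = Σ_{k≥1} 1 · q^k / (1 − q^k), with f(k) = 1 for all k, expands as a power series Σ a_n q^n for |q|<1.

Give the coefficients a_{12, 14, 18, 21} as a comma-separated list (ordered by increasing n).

d|12:{12,6,4,3,2,1}  Σf=1+1+1+1+1+1=6
n=14: 1·14 2·7 7·2 14·1  f→[1+1+1+1]=4
d|18:{18,9,6,3,2,1}  Σf=1+1+1+1+1+1=6
q^21  k|21↦f(k): 21:1 7:1 3:1 1:1  a_21=4

6, 4, 6, 4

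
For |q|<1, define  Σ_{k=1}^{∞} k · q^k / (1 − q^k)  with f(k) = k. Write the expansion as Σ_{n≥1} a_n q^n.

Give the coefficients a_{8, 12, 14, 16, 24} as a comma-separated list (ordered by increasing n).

[q^8] f(8)=8,f(4)=4,f(2)=2,f(1)=1 ⇒ 15
q^12  k|12↦f(k): 1:1 2:2 3:3 4:4 6:6 12:12  a_12=28
[q^14] f(14)=14,f(7)=7,f(2)=2,f(1)=1 ⇒ 24
q^16  k|16↦f(k): 16:16 8:8 4:4 2:2 1:1  a_16=31
d|24:{24,12,8,6,4,3,2,1}  Σf=24+12+8+6+4+3+2+1=60

15, 28, 24, 31, 60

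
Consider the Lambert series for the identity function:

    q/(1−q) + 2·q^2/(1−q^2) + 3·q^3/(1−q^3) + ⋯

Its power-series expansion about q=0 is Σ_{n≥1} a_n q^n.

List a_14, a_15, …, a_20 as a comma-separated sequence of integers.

d|14:{14,7,2,1}  Σf=14+7+2+1=24
n=15: 15·1 5·3 3·5 1·15  f→[15+5+3+1]=24
n=16: 1·16 2·8 4·4 8·2 16·1  f→[1+2+4+8+16]=31
n=17: 1·17 17·1  f→[1+17]=18
[q^18] f(1)=1,f(2)=2,f(3)=3,f(6)=6,f(9)=9,f(18)=18 ⇒ 39
d|19:{1,19}  Σf=1+19=20
n=20: 20·1 10·2 5·4 4·5 2·10 1·20  f→[20+10+5+4+2+1]=42

24, 24, 31, 18, 39, 20, 42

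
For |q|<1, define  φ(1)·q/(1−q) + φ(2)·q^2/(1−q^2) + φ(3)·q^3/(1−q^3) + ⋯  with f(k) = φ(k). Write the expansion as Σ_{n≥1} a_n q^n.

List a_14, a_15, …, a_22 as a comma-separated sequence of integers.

[q^14] φ(1)=1,φ(2)=1,φ(7)=6,φ(14)=6 ⇒ 14
d|15:{15,5,3,1}  Σφ=8+4+2+1=15
q^16  k|16↦φ(k): 1:1 2:1 4:2 8:4 16:8  a_16=16
[q^17] φ(17)=16,φ(1)=1 ⇒ 17
q^18  k|18↦φ(k): 18:6 9:6 6:2 3:2 2:1 1:1  a_18=18
q^19  k|19↦φ(k): 1:1 19:18  a_19=19
[q^20] φ(20)=8,φ(10)=4,φ(5)=4,φ(4)=2,φ(2)=1,φ(1)=1 ⇒ 20
d|21:{1,3,7,21}  Σφ=1+2+6+12=21
[q^22] φ(1)=1,φ(2)=1,φ(11)=10,φ(22)=10 ⇒ 22

14, 15, 16, 17, 18, 19, 20, 21, 22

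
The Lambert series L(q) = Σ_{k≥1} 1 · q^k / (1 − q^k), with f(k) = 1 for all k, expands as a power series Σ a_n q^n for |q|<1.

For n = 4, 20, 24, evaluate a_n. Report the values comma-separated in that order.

3, 6, 8

d|4:{1,2,4}  Σf=1+1+1=3
n=20: 20·1 10·2 5·4 4·5 2·10 1·20  f→[1+1+1+1+1+1]=6
d|24:{24,12,8,6,4,3,2,1}  Σf=1+1+1+1+1+1+1+1=8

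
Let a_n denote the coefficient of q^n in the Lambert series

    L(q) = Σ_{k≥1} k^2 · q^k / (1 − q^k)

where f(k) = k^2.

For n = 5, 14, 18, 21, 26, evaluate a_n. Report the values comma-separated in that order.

26, 250, 455, 500, 850

[q^5] f(5)=25,f(1)=1 ⇒ 26
[q^14] f(14)=196,f(7)=49,f(2)=4,f(1)=1 ⇒ 250
n=18: 18·1 9·2 6·3 3·6 2·9 1·18  f→[324+81+36+9+4+1]=455
d|21:{1,3,7,21}  Σf=1+9+49+441=500
d|26:{26,13,2,1}  Σf=676+169+4+1=850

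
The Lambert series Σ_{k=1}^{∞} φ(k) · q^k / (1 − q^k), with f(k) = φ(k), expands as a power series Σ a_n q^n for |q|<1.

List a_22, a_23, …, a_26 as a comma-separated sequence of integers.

[q^22] φ(22)=10,φ(11)=10,φ(2)=1,φ(1)=1 ⇒ 22
d|23:{23,1}  Σφ=22+1=23
n=24: 24·1 12·2 8·3 6·4 4·6 3·8 2·12 1·24  φ→[8+4+4+2+2+2+1+1]=24
d|25:{1,5,25}  Σφ=1+4+20=25
[q^26] φ(1)=1,φ(2)=1,φ(13)=12,φ(26)=12 ⇒ 26

22, 23, 24, 25, 26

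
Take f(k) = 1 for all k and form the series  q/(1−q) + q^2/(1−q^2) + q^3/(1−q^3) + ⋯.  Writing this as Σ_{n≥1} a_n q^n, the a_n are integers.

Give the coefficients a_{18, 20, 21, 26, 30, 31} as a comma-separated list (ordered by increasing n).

n=18: 1·18 2·9 3·6 6·3 9·2 18·1  f→[1+1+1+1+1+1]=6
n=20: 1·20 2·10 4·5 5·4 10·2 20·1  f→[1+1+1+1+1+1]=6
[q^21] f(1)=1,f(3)=1,f(7)=1,f(21)=1 ⇒ 4
d|26:{1,2,13,26}  Σf=1+1+1+1=4
d|30:{30,15,10,6,5,3,2,1}  Σf=1+1+1+1+1+1+1+1=8
n=31: 31·1 1·31  f→[1+1]=2

6, 6, 4, 4, 8, 2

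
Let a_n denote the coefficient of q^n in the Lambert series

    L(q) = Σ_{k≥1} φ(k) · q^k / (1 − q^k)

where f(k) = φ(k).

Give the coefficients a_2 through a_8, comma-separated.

d|2:{1,2}  Σφ=1+1=2
q^3  k|3↦φ(k): 3:2 1:1  a_3=3
d|4:{1,2,4}  Σφ=1+1+2=4
n=5: 1·5 5·1  φ→[1+4]=5
[q^6] φ(6)=2,φ(3)=2,φ(2)=1,φ(1)=1 ⇒ 6
n=7: 7·1 1·7  φ→[6+1]=7
d|8:{8,4,2,1}  Σφ=4+2+1+1=8

2, 3, 4, 5, 6, 7, 8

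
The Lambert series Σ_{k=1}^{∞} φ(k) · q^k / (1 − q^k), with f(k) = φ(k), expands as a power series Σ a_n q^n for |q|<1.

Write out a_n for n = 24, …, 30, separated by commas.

q^24  k|24↦φ(k): 24:8 12:4 8:4 6:2 4:2 3:2 2:1 1:1  a_24=24
q^25  k|25↦φ(k): 1:1 5:4 25:20  a_25=25
n=26: 1·26 2·13 13·2 26·1  φ→[1+1+12+12]=26
d|27:{1,3,9,27}  Σφ=1+2+6+18=27
n=28: 1·28 2·14 4·7 7·4 14·2 28·1  φ→[1+1+2+6+6+12]=28
n=29: 1·29 29·1  φ→[1+28]=29
[q^30] φ(30)=8,φ(15)=8,φ(10)=4,φ(6)=2,φ(5)=4,φ(3)=2,φ(2)=1,φ(1)=1 ⇒ 30

24, 25, 26, 27, 28, 29, 30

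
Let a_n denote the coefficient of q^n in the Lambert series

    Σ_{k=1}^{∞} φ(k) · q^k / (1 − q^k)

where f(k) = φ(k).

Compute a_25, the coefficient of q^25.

q^25  k|25↦φ(k): 25:20 5:4 1:1  a_25=25

a_25 = 25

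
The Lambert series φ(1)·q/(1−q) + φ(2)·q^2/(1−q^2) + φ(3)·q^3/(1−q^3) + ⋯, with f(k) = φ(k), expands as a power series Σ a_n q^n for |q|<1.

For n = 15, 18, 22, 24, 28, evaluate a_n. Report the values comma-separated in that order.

n=15: 15·1 5·3 3·5 1·15  φ→[8+4+2+1]=15
n=18: 1·18 2·9 3·6 6·3 9·2 18·1  φ→[1+1+2+2+6+6]=18
d|22:{22,11,2,1}  Σφ=10+10+1+1=22
q^24  k|24↦φ(k): 1:1 2:1 3:2 4:2 6:2 8:4 12:4 24:8  a_24=24
q^28  k|28↦φ(k): 1:1 2:1 4:2 7:6 14:6 28:12  a_28=28

15, 18, 22, 24, 28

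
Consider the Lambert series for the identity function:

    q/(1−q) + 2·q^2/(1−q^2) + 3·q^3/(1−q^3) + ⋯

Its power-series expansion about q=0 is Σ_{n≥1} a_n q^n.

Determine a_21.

a_21 = 32

n=21: 1·21 3·7 7·3 21·1  f→[1+3+7+21]=32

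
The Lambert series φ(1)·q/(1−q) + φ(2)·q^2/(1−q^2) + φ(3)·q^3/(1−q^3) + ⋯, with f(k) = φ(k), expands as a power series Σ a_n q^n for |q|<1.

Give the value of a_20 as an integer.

[q^20] φ(20)=8,φ(10)=4,φ(5)=4,φ(4)=2,φ(2)=1,φ(1)=1 ⇒ 20

a_20 = 20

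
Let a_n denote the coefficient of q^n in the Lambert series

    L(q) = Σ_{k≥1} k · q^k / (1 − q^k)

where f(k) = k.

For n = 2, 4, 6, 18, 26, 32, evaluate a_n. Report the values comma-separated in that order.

[q^2] f(1)=1,f(2)=2 ⇒ 3
n=4: 1·4 2·2 4·1  f→[1+2+4]=7
d|6:{1,2,3,6}  Σf=1+2+3+6=12
n=18: 1·18 2·9 3·6 6·3 9·2 18·1  f→[1+2+3+6+9+18]=39
[q^26] f(1)=1,f(2)=2,f(13)=13,f(26)=26 ⇒ 42
q^32  k|32↦f(k): 32:32 16:16 8:8 4:4 2:2 1:1  a_32=63

3, 7, 12, 39, 42, 63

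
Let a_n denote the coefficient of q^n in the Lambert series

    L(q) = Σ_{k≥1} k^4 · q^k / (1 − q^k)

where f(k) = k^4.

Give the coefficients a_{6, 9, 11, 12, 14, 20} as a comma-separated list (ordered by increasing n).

q^6  k|6↦f(k): 6:1296 3:81 2:16 1:1  a_6=1394
d|9:{9,3,1}  Σf=6561+81+1=6643
[q^11] f(1)=1,f(11)=14641 ⇒ 14642
d|12:{12,6,4,3,2,1}  Σf=20736+1296+256+81+16+1=22386
[q^14] f(1)=1,f(2)=16,f(7)=2401,f(14)=38416 ⇒ 40834
[q^20] f(20)=160000,f(10)=10000,f(5)=625,f(4)=256,f(2)=16,f(1)=1 ⇒ 170898

1394, 6643, 14642, 22386, 40834, 170898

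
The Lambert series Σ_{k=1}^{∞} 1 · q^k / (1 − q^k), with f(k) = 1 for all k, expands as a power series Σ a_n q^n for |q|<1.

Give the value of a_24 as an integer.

a_24 = 8

n=24: 1·24 2·12 3·8 4·6 6·4 8·3 12·2 24·1  f→[1+1+1+1+1+1+1+1]=8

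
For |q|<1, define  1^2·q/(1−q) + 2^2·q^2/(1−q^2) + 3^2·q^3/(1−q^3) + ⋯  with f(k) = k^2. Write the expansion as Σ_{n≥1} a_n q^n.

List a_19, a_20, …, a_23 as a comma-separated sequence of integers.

q^19  k|19↦f(k): 19:361 1:1  a_19=362
d|20:{1,2,4,5,10,20}  Σf=1+4+16+25+100+400=546
d|21:{21,7,3,1}  Σf=441+49+9+1=500
[q^22] f(1)=1,f(2)=4,f(11)=121,f(22)=484 ⇒ 610
n=23: 1·23 23·1  f→[1+529]=530

362, 546, 500, 610, 530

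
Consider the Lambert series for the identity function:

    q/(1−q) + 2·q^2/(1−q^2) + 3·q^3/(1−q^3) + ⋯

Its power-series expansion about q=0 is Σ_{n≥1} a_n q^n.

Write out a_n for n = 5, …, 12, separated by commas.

6, 12, 8, 15, 13, 18, 12, 28

[q^5] f(1)=1,f(5)=5 ⇒ 6
d|6:{6,3,2,1}  Σf=6+3+2+1=12
n=7: 7·1 1·7  f→[7+1]=8
n=8: 8·1 4·2 2·4 1·8  f→[8+4+2+1]=15
d|9:{1,3,9}  Σf=1+3+9=13
q^10  k|10↦f(k): 1:1 2:2 5:5 10:10  a_10=18
[q^11] f(1)=1,f(11)=11 ⇒ 12
d|12:{1,2,3,4,6,12}  Σf=1+2+3+4+6+12=28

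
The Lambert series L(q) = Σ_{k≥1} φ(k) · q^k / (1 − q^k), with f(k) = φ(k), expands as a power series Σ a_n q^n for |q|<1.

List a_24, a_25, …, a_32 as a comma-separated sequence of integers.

n=24: 24·1 12·2 8·3 6·4 4·6 3·8 2·12 1·24  φ→[8+4+4+2+2+2+1+1]=24
n=25: 25·1 5·5 1·25  φ→[20+4+1]=25
d|26:{26,13,2,1}  Σφ=12+12+1+1=26
q^27  k|27↦φ(k): 1:1 3:2 9:6 27:18  a_27=27
[q^28] φ(1)=1,φ(2)=1,φ(4)=2,φ(7)=6,φ(14)=6,φ(28)=12 ⇒ 28
q^29  k|29↦φ(k): 1:1 29:28  a_29=29
[q^30] φ(30)=8,φ(15)=8,φ(10)=4,φ(6)=2,φ(5)=4,φ(3)=2,φ(2)=1,φ(1)=1 ⇒ 30
q^31  k|31↦φ(k): 31:30 1:1  a_31=31
n=32: 1·32 2·16 4·8 8·4 16·2 32·1  φ→[1+1+2+4+8+16]=32

24, 25, 26, 27, 28, 29, 30, 31, 32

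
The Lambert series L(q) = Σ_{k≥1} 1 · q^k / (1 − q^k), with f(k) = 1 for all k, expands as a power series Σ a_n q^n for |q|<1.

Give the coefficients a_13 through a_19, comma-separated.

n=13: 1·13 13·1  f→[1+1]=2
q^14  k|14↦f(k): 14:1 7:1 2:1 1:1  a_14=4
[q^15] f(15)=1,f(5)=1,f(3)=1,f(1)=1 ⇒ 4
[q^16] f(1)=1,f(2)=1,f(4)=1,f(8)=1,f(16)=1 ⇒ 5
n=17: 1·17 17·1  f→[1+1]=2
n=18: 1·18 2·9 3·6 6·3 9·2 18·1  f→[1+1+1+1+1+1]=6
q^19  k|19↦f(k): 19:1 1:1  a_19=2

2, 4, 4, 5, 2, 6, 2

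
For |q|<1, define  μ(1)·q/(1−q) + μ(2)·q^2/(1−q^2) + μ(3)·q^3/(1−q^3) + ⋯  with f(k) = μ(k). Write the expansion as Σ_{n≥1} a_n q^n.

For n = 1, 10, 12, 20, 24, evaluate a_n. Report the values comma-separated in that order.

1, 0, 0, 0, 0

n=1: 1·1  μ→[1]=1
[q^10] μ(10)=1,μ(5)=-1,μ(2)=-1,μ(1)=1 ⇒ 0
n=12: 1·12 2·6 3·4 4·3 6·2 12·1  μ→[1+(-1)+(-1)+0+1+0]=0
d|20:{20,10,5,4,2,1}  Σμ=0+1+(-1)+0+(-1)+1=0
d|24:{24,12,8,6,4,3,2,1}  Σμ=0+0+0+1+0+(-1)+(-1)+1=0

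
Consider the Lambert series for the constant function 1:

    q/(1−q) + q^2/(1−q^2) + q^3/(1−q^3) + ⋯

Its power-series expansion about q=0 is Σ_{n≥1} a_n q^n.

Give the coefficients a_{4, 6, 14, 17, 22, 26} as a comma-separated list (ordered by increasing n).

q^4  k|4↦f(k): 4:1 2:1 1:1  a_4=3
[q^6] f(1)=1,f(2)=1,f(3)=1,f(6)=1 ⇒ 4
q^14  k|14↦f(k): 14:1 7:1 2:1 1:1  a_14=4
n=17: 1·17 17·1  f→[1+1]=2
n=22: 1·22 2·11 11·2 22·1  f→[1+1+1+1]=4
[q^26] f(1)=1,f(2)=1,f(13)=1,f(26)=1 ⇒ 4

3, 4, 4, 2, 4, 4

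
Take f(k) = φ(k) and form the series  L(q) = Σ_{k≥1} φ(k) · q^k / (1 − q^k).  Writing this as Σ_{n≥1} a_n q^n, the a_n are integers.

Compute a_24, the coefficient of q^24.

[q^24] φ(1)=1,φ(2)=1,φ(3)=2,φ(4)=2,φ(6)=2,φ(8)=4,φ(12)=4,φ(24)=8 ⇒ 24

a_24 = 24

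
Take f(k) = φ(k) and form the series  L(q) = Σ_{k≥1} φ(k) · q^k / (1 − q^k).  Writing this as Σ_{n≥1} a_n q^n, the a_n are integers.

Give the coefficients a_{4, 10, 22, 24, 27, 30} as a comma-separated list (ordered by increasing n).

n=4: 1·4 2·2 4·1  φ→[1+1+2]=4
[q^10] φ(1)=1,φ(2)=1,φ(5)=4,φ(10)=4 ⇒ 10
q^22  k|22↦φ(k): 22:10 11:10 2:1 1:1  a_22=22
[q^24] φ(24)=8,φ(12)=4,φ(8)=4,φ(6)=2,φ(4)=2,φ(3)=2,φ(2)=1,φ(1)=1 ⇒ 24
[q^27] φ(27)=18,φ(9)=6,φ(3)=2,φ(1)=1 ⇒ 27
q^30  k|30↦φ(k): 30:8 15:8 10:4 6:2 5:4 3:2 2:1 1:1  a_30=30

4, 10, 22, 24, 27, 30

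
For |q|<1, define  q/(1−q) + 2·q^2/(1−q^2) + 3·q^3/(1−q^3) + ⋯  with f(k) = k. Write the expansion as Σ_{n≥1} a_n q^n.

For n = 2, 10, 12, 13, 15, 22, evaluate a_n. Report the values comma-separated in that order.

q^2  k|2↦f(k): 2:2 1:1  a_2=3
d|10:{1,2,5,10}  Σf=1+2+5+10=18
q^12  k|12↦f(k): 1:1 2:2 3:3 4:4 6:6 12:12  a_12=28
d|13:{1,13}  Σf=1+13=14
q^15  k|15↦f(k): 1:1 3:3 5:5 15:15  a_15=24
q^22  k|22↦f(k): 22:22 11:11 2:2 1:1  a_22=36

3, 18, 28, 14, 24, 36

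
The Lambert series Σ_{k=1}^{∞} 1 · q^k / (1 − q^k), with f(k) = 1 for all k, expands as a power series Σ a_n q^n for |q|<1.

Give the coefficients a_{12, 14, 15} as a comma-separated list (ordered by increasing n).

6, 4, 4

n=12: 1·12 2·6 3·4 4·3 6·2 12·1  f→[1+1+1+1+1+1]=6
q^14  k|14↦f(k): 14:1 7:1 2:1 1:1  a_14=4
[q^15] f(15)=1,f(5)=1,f(3)=1,f(1)=1 ⇒ 4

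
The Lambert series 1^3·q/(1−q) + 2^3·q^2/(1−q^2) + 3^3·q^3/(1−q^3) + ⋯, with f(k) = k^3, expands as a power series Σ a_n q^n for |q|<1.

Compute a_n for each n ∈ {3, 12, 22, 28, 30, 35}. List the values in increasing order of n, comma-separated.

n=3: 1·3 3·1  f→[1+27]=28
d|12:{12,6,4,3,2,1}  Σf=1728+216+64+27+8+1=2044
q^22  k|22↦f(k): 22:10648 11:1331 2:8 1:1  a_22=11988
[q^28] f(28)=21952,f(14)=2744,f(7)=343,f(4)=64,f(2)=8,f(1)=1 ⇒ 25112
q^30  k|30↦f(k): 30:27000 15:3375 10:1000 6:216 5:125 3:27 2:8 1:1  a_30=31752
[q^35] f(1)=1,f(5)=125,f(7)=343,f(35)=42875 ⇒ 43344

28, 2044, 11988, 25112, 31752, 43344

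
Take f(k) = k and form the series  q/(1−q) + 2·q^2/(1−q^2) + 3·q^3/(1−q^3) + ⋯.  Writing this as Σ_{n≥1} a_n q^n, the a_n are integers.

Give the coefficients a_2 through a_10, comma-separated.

q^2  k|2↦f(k): 1:1 2:2  a_2=3
[q^3] f(3)=3,f(1)=1 ⇒ 4
[q^4] f(4)=4,f(2)=2,f(1)=1 ⇒ 7
n=5: 1·5 5·1  f→[1+5]=6
d|6:{1,2,3,6}  Σf=1+2+3+6=12
n=7: 7·1 1·7  f→[7+1]=8
d|8:{1,2,4,8}  Σf=1+2+4+8=15
n=9: 1·9 3·3 9·1  f→[1+3+9]=13
[q^10] f(10)=10,f(5)=5,f(2)=2,f(1)=1 ⇒ 18

3, 4, 7, 6, 12, 8, 15, 13, 18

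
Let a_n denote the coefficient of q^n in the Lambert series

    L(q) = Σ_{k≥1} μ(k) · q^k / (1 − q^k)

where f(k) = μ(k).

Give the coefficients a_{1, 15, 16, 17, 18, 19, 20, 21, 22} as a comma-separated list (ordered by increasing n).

1, 0, 0, 0, 0, 0, 0, 0, 0

n=1: 1·1  μ→[1]=1
d|15:{15,5,3,1}  Σμ=1+(-1)+(-1)+1=0
[q^16] μ(1)=1,μ(2)=-1,μ(4)=0,μ(8)=0,μ(16)=0 ⇒ 0
d|17:{17,1}  Σμ=(-1)+1=0
[q^18] μ(18)=0,μ(9)=0,μ(6)=1,μ(3)=-1,μ(2)=-1,μ(1)=1 ⇒ 0
n=19: 19·1 1·19  μ→[(-1)+1]=0
n=20: 1·20 2·10 4·5 5·4 10·2 20·1  μ→[1+(-1)+0+(-1)+1+0]=0
q^21  k|21↦μ(k): 21:1 7:-1 3:-1 1:1  a_21=0
d|22:{1,2,11,22}  Σμ=1+(-1)+(-1)+1=0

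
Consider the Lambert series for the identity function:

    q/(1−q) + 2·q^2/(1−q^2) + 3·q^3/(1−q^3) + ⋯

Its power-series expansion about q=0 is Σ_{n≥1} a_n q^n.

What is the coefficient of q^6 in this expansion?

q^6  k|6↦f(k): 1:1 2:2 3:3 6:6  a_6=12

a_6 = 12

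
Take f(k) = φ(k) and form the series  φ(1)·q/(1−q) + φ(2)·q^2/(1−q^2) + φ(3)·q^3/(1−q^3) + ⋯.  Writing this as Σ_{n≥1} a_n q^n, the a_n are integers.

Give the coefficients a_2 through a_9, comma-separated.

d|2:{1,2}  Σφ=1+1=2
q^3  k|3↦φ(k): 1:1 3:2  a_3=3
q^4  k|4↦φ(k): 4:2 2:1 1:1  a_4=4
d|5:{1,5}  Σφ=1+4=5
d|6:{1,2,3,6}  Σφ=1+1+2+2=6
[q^7] φ(1)=1,φ(7)=6 ⇒ 7
d|8:{8,4,2,1}  Σφ=4+2+1+1=8
[q^9] φ(9)=6,φ(3)=2,φ(1)=1 ⇒ 9

2, 3, 4, 5, 6, 7, 8, 9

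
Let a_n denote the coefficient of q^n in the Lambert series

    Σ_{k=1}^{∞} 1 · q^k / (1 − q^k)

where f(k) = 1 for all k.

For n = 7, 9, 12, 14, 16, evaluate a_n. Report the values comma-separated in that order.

2, 3, 6, 4, 5

n=7: 7·1 1·7  f→[1+1]=2
d|9:{1,3,9}  Σf=1+1+1=3
d|12:{12,6,4,3,2,1}  Σf=1+1+1+1+1+1=6
n=14: 14·1 7·2 2·7 1·14  f→[1+1+1+1]=4
n=16: 1·16 2·8 4·4 8·2 16·1  f→[1+1+1+1+1]=5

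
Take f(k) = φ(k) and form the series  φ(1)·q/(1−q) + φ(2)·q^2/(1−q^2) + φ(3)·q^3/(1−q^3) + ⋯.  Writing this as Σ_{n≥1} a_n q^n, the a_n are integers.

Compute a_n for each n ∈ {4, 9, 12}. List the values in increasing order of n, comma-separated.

n=4: 4·1 2·2 1·4  φ→[2+1+1]=4
d|9:{9,3,1}  Σφ=6+2+1=9
n=12: 12·1 6·2 4·3 3·4 2·6 1·12  φ→[4+2+2+2+1+1]=12

4, 9, 12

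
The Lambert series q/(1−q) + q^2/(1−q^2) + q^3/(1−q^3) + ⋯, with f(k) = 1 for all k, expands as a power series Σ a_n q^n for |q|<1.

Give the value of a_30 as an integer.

a_30 = 8

[q^30] f(1)=1,f(2)=1,f(3)=1,f(5)=1,f(6)=1,f(10)=1,f(15)=1,f(30)=1 ⇒ 8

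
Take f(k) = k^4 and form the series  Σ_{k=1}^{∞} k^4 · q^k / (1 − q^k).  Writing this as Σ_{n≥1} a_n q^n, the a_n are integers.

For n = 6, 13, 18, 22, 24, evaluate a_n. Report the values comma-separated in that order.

d|6:{6,3,2,1}  Σf=1296+81+16+1=1394
q^13  k|13↦f(k): 13:28561 1:1  a_13=28562
d|18:{18,9,6,3,2,1}  Σf=104976+6561+1296+81+16+1=112931
n=22: 22·1 11·2 2·11 1·22  f→[234256+14641+16+1]=248914
d|24:{24,12,8,6,4,3,2,1}  Σf=331776+20736+4096+1296+256+81+16+1=358258

1394, 28562, 112931, 248914, 358258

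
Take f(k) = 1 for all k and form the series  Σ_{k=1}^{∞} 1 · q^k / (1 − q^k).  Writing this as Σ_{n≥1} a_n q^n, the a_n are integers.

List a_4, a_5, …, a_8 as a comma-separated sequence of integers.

3, 2, 4, 2, 4

n=4: 1·4 2·2 4·1  f→[1+1+1]=3
q^5  k|5↦f(k): 5:1 1:1  a_5=2
n=6: 1·6 2·3 3·2 6·1  f→[1+1+1+1]=4
q^7  k|7↦f(k): 7:1 1:1  a_7=2
d|8:{1,2,4,8}  Σf=1+1+1+1=4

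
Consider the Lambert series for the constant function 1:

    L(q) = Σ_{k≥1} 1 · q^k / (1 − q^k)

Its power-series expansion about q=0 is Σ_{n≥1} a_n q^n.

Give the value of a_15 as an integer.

a_15 = 4

d|15:{15,5,3,1}  Σf=1+1+1+1=4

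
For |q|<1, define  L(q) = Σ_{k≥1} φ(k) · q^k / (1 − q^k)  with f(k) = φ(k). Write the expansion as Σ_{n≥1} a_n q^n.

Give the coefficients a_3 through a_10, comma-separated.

[q^3] φ(3)=2,φ(1)=1 ⇒ 3
n=4: 4·1 2·2 1·4  φ→[2+1+1]=4
d|5:{5,1}  Σφ=4+1=5
[q^6] φ(6)=2,φ(3)=2,φ(2)=1,φ(1)=1 ⇒ 6
q^7  k|7↦φ(k): 1:1 7:6  a_7=7
n=8: 8·1 4·2 2·4 1·8  φ→[4+2+1+1]=8
n=9: 1·9 3·3 9·1  φ→[1+2+6]=9
n=10: 1·10 2·5 5·2 10·1  φ→[1+1+4+4]=10

3, 4, 5, 6, 7, 8, 9, 10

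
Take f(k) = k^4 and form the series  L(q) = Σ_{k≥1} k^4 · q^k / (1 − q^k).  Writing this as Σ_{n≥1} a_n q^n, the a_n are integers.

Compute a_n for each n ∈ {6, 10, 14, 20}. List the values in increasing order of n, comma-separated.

1394, 10642, 40834, 170898

[q^6] f(1)=1,f(2)=16,f(3)=81,f(6)=1296 ⇒ 1394
[q^10] f(1)=1,f(2)=16,f(5)=625,f(10)=10000 ⇒ 10642
q^14  k|14↦f(k): 1:1 2:16 7:2401 14:38416  a_14=40834
q^20  k|20↦f(k): 1:1 2:16 4:256 5:625 10:10000 20:160000  a_20=170898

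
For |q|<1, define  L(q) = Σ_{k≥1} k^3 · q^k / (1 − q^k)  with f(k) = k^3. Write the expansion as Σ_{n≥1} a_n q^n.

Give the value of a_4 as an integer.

[q^4] f(4)=64,f(2)=8,f(1)=1 ⇒ 73

a_4 = 73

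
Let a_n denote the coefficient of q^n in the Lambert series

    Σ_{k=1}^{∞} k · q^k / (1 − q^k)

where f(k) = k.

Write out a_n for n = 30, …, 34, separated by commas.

[q^30] f(1)=1,f(2)=2,f(3)=3,f(5)=5,f(6)=6,f(10)=10,f(15)=15,f(30)=30 ⇒ 72
q^31  k|31↦f(k): 1:1 31:31  a_31=32
[q^32] f(32)=32,f(16)=16,f(8)=8,f(4)=4,f(2)=2,f(1)=1 ⇒ 63
[q^33] f(33)=33,f(11)=11,f(3)=3,f(1)=1 ⇒ 48
d|34:{34,17,2,1}  Σf=34+17+2+1=54

72, 32, 63, 48, 54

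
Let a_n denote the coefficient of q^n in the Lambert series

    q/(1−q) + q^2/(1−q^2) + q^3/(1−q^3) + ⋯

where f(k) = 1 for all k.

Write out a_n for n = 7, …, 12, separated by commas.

2, 4, 3, 4, 2, 6

n=7: 1·7 7·1  f→[1+1]=2
n=8: 8·1 4·2 2·4 1·8  f→[1+1+1+1]=4
d|9:{9,3,1}  Σf=1+1+1=3
[q^10] f(10)=1,f(5)=1,f(2)=1,f(1)=1 ⇒ 4
n=11: 1·11 11·1  f→[1+1]=2
d|12:{1,2,3,4,6,12}  Σf=1+1+1+1+1+1=6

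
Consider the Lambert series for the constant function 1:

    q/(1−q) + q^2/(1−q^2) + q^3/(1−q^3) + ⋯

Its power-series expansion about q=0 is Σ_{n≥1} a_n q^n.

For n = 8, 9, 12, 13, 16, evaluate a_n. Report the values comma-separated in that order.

[q^8] f(1)=1,f(2)=1,f(4)=1,f(8)=1 ⇒ 4
d|9:{1,3,9}  Σf=1+1+1=3
[q^12] f(1)=1,f(2)=1,f(3)=1,f(4)=1,f(6)=1,f(12)=1 ⇒ 6
q^13  k|13↦f(k): 1:1 13:1  a_13=2
d|16:{16,8,4,2,1}  Σf=1+1+1+1+1=5

4, 3, 6, 2, 5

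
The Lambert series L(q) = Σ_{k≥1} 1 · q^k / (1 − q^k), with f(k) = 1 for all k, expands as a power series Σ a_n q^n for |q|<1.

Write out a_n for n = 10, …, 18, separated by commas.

4, 2, 6, 2, 4, 4, 5, 2, 6

q^10  k|10↦f(k): 10:1 5:1 2:1 1:1  a_10=4
n=11: 11·1 1·11  f→[1+1]=2
q^12  k|12↦f(k): 12:1 6:1 4:1 3:1 2:1 1:1  a_12=6
d|13:{13,1}  Σf=1+1=2
d|14:{1,2,7,14}  Σf=1+1+1+1=4
[q^15] f(15)=1,f(5)=1,f(3)=1,f(1)=1 ⇒ 4
[q^16] f(1)=1,f(2)=1,f(4)=1,f(8)=1,f(16)=1 ⇒ 5
[q^17] f(1)=1,f(17)=1 ⇒ 2
[q^18] f(1)=1,f(2)=1,f(3)=1,f(6)=1,f(9)=1,f(18)=1 ⇒ 6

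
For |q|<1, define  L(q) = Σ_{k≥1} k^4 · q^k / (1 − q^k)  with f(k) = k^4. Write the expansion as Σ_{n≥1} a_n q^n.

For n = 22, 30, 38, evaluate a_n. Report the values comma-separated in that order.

248914, 872644, 2215474

[q^22] f(22)=234256,f(11)=14641,f(2)=16,f(1)=1 ⇒ 248914
q^30  k|30↦f(k): 30:810000 15:50625 10:10000 6:1296 5:625 3:81 2:16 1:1  a_30=872644
n=38: 1·38 2·19 19·2 38·1  f→[1+16+130321+2085136]=2215474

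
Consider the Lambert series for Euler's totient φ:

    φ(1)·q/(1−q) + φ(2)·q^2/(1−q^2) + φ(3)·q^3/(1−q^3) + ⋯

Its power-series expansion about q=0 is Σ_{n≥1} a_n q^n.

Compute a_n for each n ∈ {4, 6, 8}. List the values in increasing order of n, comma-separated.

q^4  k|4↦φ(k): 4:2 2:1 1:1  a_4=4
d|6:{1,2,3,6}  Σφ=1+1+2+2=6
n=8: 1·8 2·4 4·2 8·1  φ→[1+1+2+4]=8

4, 6, 8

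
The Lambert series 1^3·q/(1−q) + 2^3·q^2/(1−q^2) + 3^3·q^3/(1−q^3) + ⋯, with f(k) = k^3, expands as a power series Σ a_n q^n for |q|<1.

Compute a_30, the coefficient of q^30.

n=30: 1·30 2·15 3·10 5·6 6·5 10·3 15·2 30·1  f→[1+8+27+125+216+1000+3375+27000]=31752

a_30 = 31752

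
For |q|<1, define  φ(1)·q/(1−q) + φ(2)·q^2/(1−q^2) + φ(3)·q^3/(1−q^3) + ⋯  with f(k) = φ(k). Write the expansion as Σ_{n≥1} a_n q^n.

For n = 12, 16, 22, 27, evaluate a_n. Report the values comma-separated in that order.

d|12:{1,2,3,4,6,12}  Σφ=1+1+2+2+2+4=12
q^16  k|16↦φ(k): 16:8 8:4 4:2 2:1 1:1  a_16=16
[q^22] φ(1)=1,φ(2)=1,φ(11)=10,φ(22)=10 ⇒ 22
[q^27] φ(1)=1,φ(3)=2,φ(9)=6,φ(27)=18 ⇒ 27

12, 16, 22, 27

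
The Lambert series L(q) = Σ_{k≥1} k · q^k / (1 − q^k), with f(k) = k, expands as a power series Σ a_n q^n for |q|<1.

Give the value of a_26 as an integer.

d|26:{1,2,13,26}  Σf=1+2+13+26=42

a_26 = 42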